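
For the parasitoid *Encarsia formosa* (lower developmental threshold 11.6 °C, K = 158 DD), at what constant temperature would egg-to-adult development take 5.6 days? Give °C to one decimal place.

39.8 °C

Required daily accumulation = 158 / 5.6 = 28.214 DD/day.
T = T_base + 28.214 = 11.6 + 28.214 = 39.814 ≈ 39.8 °C.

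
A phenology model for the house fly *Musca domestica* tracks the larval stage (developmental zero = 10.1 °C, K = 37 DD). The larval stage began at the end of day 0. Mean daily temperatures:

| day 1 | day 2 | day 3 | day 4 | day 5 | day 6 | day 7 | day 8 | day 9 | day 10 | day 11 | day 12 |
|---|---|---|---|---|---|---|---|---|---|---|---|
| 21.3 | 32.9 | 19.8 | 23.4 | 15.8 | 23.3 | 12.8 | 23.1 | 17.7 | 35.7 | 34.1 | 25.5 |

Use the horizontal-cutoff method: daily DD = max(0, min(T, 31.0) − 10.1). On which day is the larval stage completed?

Daily DD above 10.1 °C (capped at 20.9): 11.2, 20.9, 9.7, 13.3, 5.7, 13.2, 2.7, 13.0, 7.6, 20.9, 20.9, 15.4.
Cumulative: 11.2, 32.1, 41.8, 55.1, 60.8, 74.0, 76.7, 89.7, 97.3, 118.2, 139.1, 154.5.
The total first reaches 37 DD on day 3.

day 3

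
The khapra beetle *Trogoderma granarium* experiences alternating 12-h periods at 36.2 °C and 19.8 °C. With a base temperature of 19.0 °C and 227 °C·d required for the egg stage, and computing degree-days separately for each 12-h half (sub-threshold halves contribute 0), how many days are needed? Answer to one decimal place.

Day half: max(0, 36.2 − 19.0) × 0.5 = 17.2 × 0.5 = 8.60 DD.
Night half: max(0, 19.8 − 19.0) × 0.5 = 0.8 × 0.5 = 0.40 DD.
Per 24 h: 9.00 DD/day.
Duration = 227 / 9.00 = 25.222 ≈ 25.2 days.

25.2 days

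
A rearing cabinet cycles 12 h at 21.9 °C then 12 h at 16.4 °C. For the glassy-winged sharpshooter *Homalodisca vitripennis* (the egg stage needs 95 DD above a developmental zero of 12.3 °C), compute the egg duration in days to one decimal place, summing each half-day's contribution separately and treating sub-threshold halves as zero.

Day half: max(0, 21.9 − 12.3) × 0.5 = 9.6 × 0.5 = 4.80 DD.
Night half: max(0, 16.4 − 12.3) × 0.5 = 4.1 × 0.5 = 2.05 DD.
Per 24 h: 6.85 DD/day.
Duration = 95 / 6.85 = 13.869 ≈ 13.9 days.

13.9 days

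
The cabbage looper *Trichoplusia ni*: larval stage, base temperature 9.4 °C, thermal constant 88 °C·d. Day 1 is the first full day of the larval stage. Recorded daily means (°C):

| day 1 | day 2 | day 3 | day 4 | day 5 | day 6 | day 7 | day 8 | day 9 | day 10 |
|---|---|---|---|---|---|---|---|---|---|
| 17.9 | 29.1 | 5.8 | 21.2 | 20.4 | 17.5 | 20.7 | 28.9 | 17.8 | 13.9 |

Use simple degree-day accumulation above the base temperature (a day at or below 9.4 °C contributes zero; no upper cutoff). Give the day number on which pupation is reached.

Daily DD above 9.4 °C: 8.5, 19.7, 0.0, 11.8, 11.0, 8.1, 11.3, 19.5, 8.4, 4.5.
Cumulative: 8.5, 28.2, 28.2, 40.0, 51.0, 59.1, 70.4, 89.9, 98.3, 102.8.
The total first reaches 88 DD on day 8.

day 8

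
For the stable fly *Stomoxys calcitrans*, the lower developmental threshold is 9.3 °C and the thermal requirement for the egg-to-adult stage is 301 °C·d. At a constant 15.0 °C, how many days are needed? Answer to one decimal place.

Daily accumulation = 15.0 − 9.3 = 5.7 DD/day.
Duration = 301 / 5.7 = 52.807 ≈ 52.8 days.

52.8 days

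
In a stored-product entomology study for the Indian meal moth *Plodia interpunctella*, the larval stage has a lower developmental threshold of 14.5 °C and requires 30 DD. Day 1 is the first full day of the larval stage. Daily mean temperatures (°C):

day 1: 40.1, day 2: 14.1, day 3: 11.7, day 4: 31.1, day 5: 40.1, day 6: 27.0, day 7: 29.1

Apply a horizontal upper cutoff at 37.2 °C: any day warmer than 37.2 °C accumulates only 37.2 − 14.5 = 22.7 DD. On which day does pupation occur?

day 4

Daily DD above 14.5 °C (capped at 22.7): 22.7, 0.0, 0.0, 16.6, 22.7, 12.5, 14.6.
Cumulative: 22.7, 22.7, 22.7, 39.3, 62.0, 74.5, 89.1.
The total first reaches 30 DD on day 4.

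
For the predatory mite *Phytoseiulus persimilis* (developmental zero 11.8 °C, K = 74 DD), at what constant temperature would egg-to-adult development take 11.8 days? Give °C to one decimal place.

Required daily accumulation = 74 / 11.8 = 6.271 DD/day.
T = T_base + 6.271 = 11.8 + 6.271 = 18.071 ≈ 18.1 °C.

18.1 °C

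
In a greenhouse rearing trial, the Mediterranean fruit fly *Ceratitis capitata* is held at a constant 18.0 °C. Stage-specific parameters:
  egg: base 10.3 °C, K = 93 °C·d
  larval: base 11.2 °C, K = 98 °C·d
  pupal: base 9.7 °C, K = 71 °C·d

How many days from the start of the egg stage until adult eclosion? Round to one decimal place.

35.0 days

egg: 93 / (18.0 − 10.3) = 93 / 7.7 = 12.078 d.
larval: 98 / (18.0 − 11.2) = 98 / 6.8 = 14.412 d.
pupal: 71 / (18.0 − 9.7) = 71 / 8.3 = 8.554 d.
Sum = 35.044 ≈ 35.0 days.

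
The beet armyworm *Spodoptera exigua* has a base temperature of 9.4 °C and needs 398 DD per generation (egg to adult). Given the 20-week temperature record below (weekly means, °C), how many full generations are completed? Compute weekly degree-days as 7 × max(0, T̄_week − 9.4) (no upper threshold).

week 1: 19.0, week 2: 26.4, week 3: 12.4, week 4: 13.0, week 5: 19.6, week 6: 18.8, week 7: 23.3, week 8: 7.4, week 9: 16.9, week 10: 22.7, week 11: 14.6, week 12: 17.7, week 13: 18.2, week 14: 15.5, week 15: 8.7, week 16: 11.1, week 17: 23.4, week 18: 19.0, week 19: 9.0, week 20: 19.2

Weekly DD (7 × max(0, T̄ − 9.4)): 67.2, 119.0, 21.0, 25.2, 71.4, 65.8, 97.3, 0.0, 52.5, 93.1, 36.4, 58.1, 61.6, 42.7, 0.0, 11.9, 98.0, 67.2, 0.0, 68.6.
Season total = 1057.0 DD.
Complete generations = ⌊1057.0 / 398⌋ = 2.

2 generations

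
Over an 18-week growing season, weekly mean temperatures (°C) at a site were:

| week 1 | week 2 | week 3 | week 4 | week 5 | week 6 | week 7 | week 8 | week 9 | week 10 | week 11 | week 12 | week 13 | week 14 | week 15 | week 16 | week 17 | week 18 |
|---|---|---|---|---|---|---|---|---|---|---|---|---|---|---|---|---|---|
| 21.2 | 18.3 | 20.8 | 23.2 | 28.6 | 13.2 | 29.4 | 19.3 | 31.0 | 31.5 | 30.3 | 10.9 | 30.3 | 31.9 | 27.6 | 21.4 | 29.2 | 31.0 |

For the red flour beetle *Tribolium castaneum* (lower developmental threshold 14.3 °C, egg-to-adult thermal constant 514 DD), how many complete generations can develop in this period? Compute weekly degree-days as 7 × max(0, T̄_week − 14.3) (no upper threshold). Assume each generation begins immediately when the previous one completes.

Weekly DD (7 × max(0, T̄ − 14.3)): 48.3, 28.0, 45.5, 62.3, 100.1, 0.0, 105.7, 35.0, 116.9, 120.4, 112.0, 0.0, 112.0, 123.2, 93.1, 49.7, 104.3, 116.9.
Season total = 1373.4 DD.
Complete generations = ⌊1373.4 / 514⌋ = 2.

2 generations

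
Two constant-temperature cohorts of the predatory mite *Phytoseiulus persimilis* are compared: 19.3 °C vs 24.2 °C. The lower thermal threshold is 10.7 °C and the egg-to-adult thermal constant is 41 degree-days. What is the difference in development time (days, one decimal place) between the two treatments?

1.7 days

At 19.3 °C: 41 / (19.3 − 10.7) = 41 / 8.6 = 4.767 d.
At 24.2 °C: 41 / (24.2 − 10.7) = 41 / 13.5 = 3.037 d.
Difference = |4.767 − 3.037| = 1.730 ≈ 1.7 days.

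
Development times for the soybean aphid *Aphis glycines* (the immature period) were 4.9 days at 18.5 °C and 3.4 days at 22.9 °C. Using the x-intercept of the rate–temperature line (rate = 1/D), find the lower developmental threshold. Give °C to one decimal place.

8.5 °C

Under the model K = D·(T − T_b), so D₁·(T₁ − T_b) = D₂·(T₂ − T_b).
4.9·(18.5 − T_b) = 3.4·(22.9 − T_b)
T_b = (4.9·18.5 − 3.4·22.9) / (4.9 − 3.4) = 12.79 / 1.5 = 8.527 °C ≈ 8.5 °C.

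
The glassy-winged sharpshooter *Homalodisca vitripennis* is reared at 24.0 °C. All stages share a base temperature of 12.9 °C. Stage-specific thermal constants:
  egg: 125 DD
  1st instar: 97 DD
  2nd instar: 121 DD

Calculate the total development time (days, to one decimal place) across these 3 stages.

30.9 days

Daily accumulation at 24.0 °C = 24.0 − 12.9 = 11.1 DD/day.
Total K = 125 + 97 + 121 = 343 DD.
Total duration = 343 / 11.1 = 30.901 ≈ 30.9 days.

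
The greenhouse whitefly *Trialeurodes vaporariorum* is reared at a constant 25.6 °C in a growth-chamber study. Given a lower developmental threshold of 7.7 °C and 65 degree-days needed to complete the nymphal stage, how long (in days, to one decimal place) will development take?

Daily accumulation = 25.6 − 7.7 = 17.9 DD/day.
Duration = 65 / 17.9 = 3.631 ≈ 3.6 days.

3.6 days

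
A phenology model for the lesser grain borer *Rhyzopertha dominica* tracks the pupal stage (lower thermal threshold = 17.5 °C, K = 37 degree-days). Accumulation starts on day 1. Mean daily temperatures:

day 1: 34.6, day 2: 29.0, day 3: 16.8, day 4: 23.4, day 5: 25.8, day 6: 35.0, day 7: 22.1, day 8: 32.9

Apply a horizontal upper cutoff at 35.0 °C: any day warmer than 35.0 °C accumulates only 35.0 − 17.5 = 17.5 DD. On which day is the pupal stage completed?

day 5

Daily DD above 17.5 °C (capped at 17.5): 17.1, 11.5, 0.0, 5.9, 8.3, 17.5, 4.6, 15.4.
Cumulative: 17.1, 28.6, 28.6, 34.5, 42.8, 60.3, 64.9, 80.3.
The total first reaches 37 DD on day 5.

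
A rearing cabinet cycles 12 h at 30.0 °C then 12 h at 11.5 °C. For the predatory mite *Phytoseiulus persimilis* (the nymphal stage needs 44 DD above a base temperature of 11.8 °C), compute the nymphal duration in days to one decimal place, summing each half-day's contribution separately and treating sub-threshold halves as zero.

Day half: max(0, 30.0 − 11.8) × 0.5 = 18.2 × 0.5 = 9.10 DD.
Night half: max(0, 11.5 − 11.8) × 0.5 = 0.0 × 0.5 = 0.00 DD.
Per 24 h: 9.10 DD/day.
Duration = 44 / 9.10 = 4.835 ≈ 4.8 days.

4.8 days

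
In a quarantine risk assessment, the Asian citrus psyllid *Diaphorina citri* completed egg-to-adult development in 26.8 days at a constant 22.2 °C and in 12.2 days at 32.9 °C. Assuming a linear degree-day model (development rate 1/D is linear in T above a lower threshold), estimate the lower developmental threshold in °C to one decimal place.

Linear rate model ⇒ the product D·(T − T_b) is constant across temperatures.
26.8·(22.2 − T_b) = 12.2·(32.9 − T_b)
T_b = (26.8·22.2 − 12.2·32.9) / (26.8 − 12.2) = 193.58 / 14.6 = 13.259 °C ≈ 13.3 °C.

13.3 °C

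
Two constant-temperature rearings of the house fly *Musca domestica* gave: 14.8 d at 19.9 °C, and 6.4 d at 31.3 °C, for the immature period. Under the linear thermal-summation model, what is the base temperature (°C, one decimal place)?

11.2 °C

Linear rate model ⇒ the product D·(T − T_b) is constant across temperatures.
14.8·(19.9 − T_b) = 6.4·(31.3 − T_b)
T_b = (14.8·19.9 − 6.4·31.3) / (14.8 − 6.4) = 94.20 / 8.4 = 11.214 °C ≈ 11.2 °C.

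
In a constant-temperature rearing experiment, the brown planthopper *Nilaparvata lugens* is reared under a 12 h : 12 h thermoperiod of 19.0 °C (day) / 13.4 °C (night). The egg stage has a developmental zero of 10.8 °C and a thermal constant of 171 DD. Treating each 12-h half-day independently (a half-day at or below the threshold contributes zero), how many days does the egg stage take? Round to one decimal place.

31.7 days

Day half: max(0, 19.0 − 10.8) × 0.5 = 8.2 × 0.5 = 4.10 DD.
Night half: max(0, 13.4 − 10.8) × 0.5 = 2.6 × 0.5 = 1.30 DD.
Per 24 h: 5.40 DD/day.
Duration = 171 / 5.40 = 31.667 ≈ 31.7 days.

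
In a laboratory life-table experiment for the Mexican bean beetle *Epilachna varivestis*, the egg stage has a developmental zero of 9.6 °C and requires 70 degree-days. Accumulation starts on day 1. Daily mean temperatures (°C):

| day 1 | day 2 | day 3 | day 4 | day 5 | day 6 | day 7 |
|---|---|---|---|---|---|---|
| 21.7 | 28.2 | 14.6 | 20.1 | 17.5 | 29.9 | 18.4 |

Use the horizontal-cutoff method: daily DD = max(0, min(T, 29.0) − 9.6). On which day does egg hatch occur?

day 6

Daily DD above 9.6 °C (capped at 19.4): 12.1, 18.6, 5.0, 10.5, 7.9, 19.4, 8.8.
Cumulative: 12.1, 30.7, 35.7, 46.2, 54.1, 73.5, 82.3.
The total first reaches 70 DD on day 6.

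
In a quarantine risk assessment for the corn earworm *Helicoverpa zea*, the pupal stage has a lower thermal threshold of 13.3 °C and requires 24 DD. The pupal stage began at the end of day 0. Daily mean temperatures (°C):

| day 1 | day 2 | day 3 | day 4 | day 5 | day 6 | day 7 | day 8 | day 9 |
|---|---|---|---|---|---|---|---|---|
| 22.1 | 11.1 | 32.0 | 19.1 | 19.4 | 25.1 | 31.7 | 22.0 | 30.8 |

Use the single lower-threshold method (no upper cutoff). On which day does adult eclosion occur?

Daily DD above 13.3 °C: 8.8, 0.0, 18.7, 5.8, 6.1, 11.8, 18.4, 8.7, 17.5.
Cumulative: 8.8, 8.8, 27.5, 33.3, 39.4, 51.2, 69.6, 78.3, 95.8.
The total first reaches 24 DD on day 3.

day 3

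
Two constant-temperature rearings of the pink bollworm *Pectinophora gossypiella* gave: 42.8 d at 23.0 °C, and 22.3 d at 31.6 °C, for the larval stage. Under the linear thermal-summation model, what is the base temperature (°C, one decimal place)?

13.6 °C

Equal thermal constants: D₁(T₁ − T_b) = D₂(T₂ − T_b).
42.8·(23.0 − T_b) = 22.3·(31.6 − T_b)
T_b = (42.8·23.0 − 22.3·31.6) / (42.8 − 22.3) = 279.72 / 20.5 = 13.645 °C ≈ 13.6 °C.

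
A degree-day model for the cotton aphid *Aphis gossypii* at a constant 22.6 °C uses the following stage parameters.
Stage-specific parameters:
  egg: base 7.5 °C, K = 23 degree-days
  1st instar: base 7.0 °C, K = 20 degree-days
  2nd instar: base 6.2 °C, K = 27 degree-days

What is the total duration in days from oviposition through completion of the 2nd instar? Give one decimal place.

4.5 days

egg: 23 / (22.6 − 7.5) = 23 / 15.1 = 1.523 d.
1st instar: 20 / (22.6 − 7.0) = 20 / 15.6 = 1.282 d.
2nd instar: 27 / (22.6 − 6.2) = 27 / 16.4 = 1.646 d.
Sum = 4.452 ≈ 4.5 days.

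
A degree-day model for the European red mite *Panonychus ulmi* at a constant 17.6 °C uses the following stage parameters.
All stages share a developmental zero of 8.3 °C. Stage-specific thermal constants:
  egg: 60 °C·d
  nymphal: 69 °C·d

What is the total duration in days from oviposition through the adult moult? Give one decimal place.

Daily accumulation at 17.6 °C = 17.6 − 8.3 = 9.3 DD/day.
Total K = 60 + 69 = 129 DD.
Total duration = 129 / 9.3 = 13.871 ≈ 13.9 days.

13.9 days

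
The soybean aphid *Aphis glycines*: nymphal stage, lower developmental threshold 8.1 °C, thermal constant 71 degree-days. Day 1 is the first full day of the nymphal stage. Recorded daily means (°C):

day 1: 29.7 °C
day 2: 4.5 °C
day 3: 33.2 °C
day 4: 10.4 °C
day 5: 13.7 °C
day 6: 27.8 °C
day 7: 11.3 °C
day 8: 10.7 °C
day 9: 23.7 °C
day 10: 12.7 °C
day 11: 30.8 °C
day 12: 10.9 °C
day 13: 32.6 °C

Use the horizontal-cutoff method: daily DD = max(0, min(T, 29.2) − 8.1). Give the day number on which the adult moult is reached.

Daily DD above 8.1 °C (capped at 21.1): 21.1, 0.0, 21.1, 2.3, 5.6, 19.7, 3.2, 2.6, 15.6, 4.6, 21.1, 2.8, 21.1.
Cumulative: 21.1, 21.1, 42.2, 44.5, 50.1, 69.8, 73.0, 75.6, 91.2, 95.8, 116.9, 119.7, 140.8.
The total first reaches 71 DD on day 7.

day 7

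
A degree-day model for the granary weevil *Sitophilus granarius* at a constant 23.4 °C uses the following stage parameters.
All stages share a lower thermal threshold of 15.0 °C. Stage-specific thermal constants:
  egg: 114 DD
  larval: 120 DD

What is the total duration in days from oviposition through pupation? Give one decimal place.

Daily accumulation at 23.4 °C = 23.4 − 15.0 = 8.4 DD/day.
Total K = 114 + 120 = 234 DD.
Total duration = 234 / 8.4 = 27.857 ≈ 27.9 days.

27.9 days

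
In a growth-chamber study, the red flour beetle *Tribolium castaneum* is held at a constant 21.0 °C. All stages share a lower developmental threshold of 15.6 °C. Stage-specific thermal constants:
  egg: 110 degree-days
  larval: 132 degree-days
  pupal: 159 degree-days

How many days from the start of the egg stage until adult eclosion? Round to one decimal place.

74.3 days

Daily accumulation at 21.0 °C = 21.0 − 15.6 = 5.4 DD/day.
Total K = 110 + 132 + 159 = 401 DD.
Total duration = 401 / 5.4 = 74.259 ≈ 74.3 days.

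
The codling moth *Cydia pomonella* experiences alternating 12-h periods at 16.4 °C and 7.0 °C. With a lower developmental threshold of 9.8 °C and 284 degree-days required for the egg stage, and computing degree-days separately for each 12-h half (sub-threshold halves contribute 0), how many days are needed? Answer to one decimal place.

Day half: max(0, 16.4 − 9.8) × 0.5 = 6.6 × 0.5 = 3.30 DD.
Night half: max(0, 7.0 − 9.8) × 0.5 = 0.0 × 0.5 = 0.00 DD.
Per 24 h: 3.30 DD/day.
Duration = 284 / 3.30 = 86.061 ≈ 86.1 days.

86.1 days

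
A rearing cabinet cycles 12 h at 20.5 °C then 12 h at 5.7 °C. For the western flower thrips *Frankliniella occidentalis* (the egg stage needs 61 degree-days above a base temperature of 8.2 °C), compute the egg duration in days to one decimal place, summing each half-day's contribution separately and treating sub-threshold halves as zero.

Day half: max(0, 20.5 − 8.2) × 0.5 = 12.3 × 0.5 = 6.15 DD.
Night half: max(0, 5.7 − 8.2) × 0.5 = 0.0 × 0.5 = 0.00 DD.
Per 24 h: 6.15 DD/day.
Duration = 61 / 6.15 = 9.919 ≈ 9.9 days.

9.9 days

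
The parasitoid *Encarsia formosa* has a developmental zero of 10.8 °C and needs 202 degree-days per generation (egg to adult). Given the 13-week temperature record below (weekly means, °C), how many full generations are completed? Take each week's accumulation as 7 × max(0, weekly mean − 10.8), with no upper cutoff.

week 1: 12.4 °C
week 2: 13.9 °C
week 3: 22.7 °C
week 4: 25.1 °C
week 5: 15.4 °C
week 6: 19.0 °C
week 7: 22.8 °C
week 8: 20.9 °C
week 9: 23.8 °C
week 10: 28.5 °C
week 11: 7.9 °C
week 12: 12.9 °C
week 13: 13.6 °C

Weekly DD (7 × max(0, T̄ − 10.8)): 11.2, 21.7, 83.3, 100.1, 32.2, 57.4, 84.0, 70.7, 91.0, 123.9, 0.0, 14.7, 19.6.
Season total = 709.8 DD.
Complete generations = ⌊709.8 / 202⌋ = 3.

3 generations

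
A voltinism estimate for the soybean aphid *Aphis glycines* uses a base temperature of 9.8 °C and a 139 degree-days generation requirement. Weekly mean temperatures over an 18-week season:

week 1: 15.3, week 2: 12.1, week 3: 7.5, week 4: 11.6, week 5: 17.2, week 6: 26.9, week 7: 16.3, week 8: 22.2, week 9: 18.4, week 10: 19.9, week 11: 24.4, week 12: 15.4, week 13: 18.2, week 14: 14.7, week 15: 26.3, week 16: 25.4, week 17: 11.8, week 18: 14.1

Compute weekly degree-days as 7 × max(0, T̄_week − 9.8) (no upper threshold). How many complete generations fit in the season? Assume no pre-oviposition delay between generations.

7 generations

Weekly DD (7 × max(0, T̄ − 9.8)): 38.5, 16.1, 0.0, 12.6, 51.8, 119.7, 45.5, 86.8, 60.2, 70.7, 102.2, 39.2, 58.8, 34.3, 115.5, 109.2, 14.0, 30.1.
Season total = 1005.2 DD.
Complete generations = ⌊1005.2 / 139⌋ = 7.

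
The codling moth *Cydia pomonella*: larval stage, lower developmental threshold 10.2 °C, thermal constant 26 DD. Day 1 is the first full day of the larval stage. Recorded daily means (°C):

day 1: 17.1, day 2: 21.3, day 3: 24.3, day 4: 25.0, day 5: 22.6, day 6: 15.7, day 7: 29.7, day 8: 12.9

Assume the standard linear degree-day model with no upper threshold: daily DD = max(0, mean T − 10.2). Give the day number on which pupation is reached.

Daily DD above 10.2 °C: 6.9, 11.1, 14.1, 14.8, 12.4, 5.5, 19.5, 2.7.
Cumulative: 6.9, 18.0, 32.1, 46.9, 59.3, 64.8, 84.3, 87.0.
The total first reaches 26 DD on day 3.

day 3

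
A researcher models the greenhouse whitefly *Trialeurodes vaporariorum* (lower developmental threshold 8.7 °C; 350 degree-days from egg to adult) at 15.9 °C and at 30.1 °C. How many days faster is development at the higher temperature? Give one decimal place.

32.3 days

At 15.9 °C: 350 / (15.9 − 8.7) = 350 / 7.2 = 48.611 d.
At 30.1 °C: 350 / (30.1 − 8.7) = 350 / 21.4 = 16.355 d.
Difference = |48.611 − 16.355| = 32.256 ≈ 32.3 days.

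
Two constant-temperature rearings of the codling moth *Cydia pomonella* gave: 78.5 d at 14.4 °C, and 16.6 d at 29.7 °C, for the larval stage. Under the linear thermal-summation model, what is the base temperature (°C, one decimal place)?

10.3 °C

Under the model K = D·(T − T_b), so D₁·(T₁ − T_b) = D₂·(T₂ − T_b).
78.5·(14.4 − T_b) = 16.6·(29.7 − T_b)
T_b = (78.5·14.4 − 16.6·29.7) / (78.5 − 16.6) = 637.38 / 61.9 = 10.297 °C ≈ 10.3 °C.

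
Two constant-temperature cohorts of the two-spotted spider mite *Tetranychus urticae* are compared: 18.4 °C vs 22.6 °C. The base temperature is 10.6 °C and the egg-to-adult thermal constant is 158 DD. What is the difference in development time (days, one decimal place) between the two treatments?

7.1 days

At 18.4 °C: 158 / (18.4 − 10.6) = 158 / 7.8 = 20.256 d.
At 22.6 °C: 158 / (22.6 − 10.6) = 158 / 12.0 = 13.167 d.
Difference = |20.256 − 13.167| = 7.090 ≈ 7.1 days.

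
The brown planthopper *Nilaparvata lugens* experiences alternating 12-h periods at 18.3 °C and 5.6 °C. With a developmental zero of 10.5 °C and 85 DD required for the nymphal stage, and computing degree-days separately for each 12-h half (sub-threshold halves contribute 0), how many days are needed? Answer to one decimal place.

Day half: max(0, 18.3 − 10.5) × 0.5 = 7.8 × 0.5 = 3.90 DD.
Night half: max(0, 5.6 − 10.5) × 0.5 = 0.0 × 0.5 = 0.00 DD.
Per 24 h: 3.90 DD/day.
Duration = 85 / 3.90 = 21.795 ≈ 21.8 days.

21.8 days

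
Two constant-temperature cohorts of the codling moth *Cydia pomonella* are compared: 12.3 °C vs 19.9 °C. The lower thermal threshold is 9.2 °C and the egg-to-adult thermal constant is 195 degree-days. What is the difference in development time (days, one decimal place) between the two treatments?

At 12.3 °C: 195 / (12.3 − 9.2) = 195 / 3.1 = 62.903 d.
At 19.9 °C: 195 / (19.9 − 9.2) = 195 / 10.7 = 18.224 d.
Difference = |62.903 − 18.224| = 44.679 ≈ 44.7 days.

44.7 days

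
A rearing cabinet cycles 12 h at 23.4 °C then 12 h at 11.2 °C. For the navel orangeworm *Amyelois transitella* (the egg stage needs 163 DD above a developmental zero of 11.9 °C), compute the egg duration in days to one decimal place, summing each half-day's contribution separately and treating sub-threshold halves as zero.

28.3 days

Day half: max(0, 23.4 − 11.9) × 0.5 = 11.5 × 0.5 = 5.75 DD.
Night half: max(0, 11.2 − 11.9) × 0.5 = 0.0 × 0.5 = 0.00 DD.
Per 24 h: 5.75 DD/day.
Duration = 163 / 5.75 = 28.348 ≈ 28.3 days.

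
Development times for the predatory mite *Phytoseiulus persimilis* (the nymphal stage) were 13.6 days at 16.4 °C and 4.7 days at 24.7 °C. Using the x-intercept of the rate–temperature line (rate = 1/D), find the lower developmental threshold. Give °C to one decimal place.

12.0 °C

Equal thermal constants: D₁(T₁ − T_b) = D₂(T₂ − T_b).
13.6·(16.4 − T_b) = 4.7·(24.7 − T_b)
T_b = (13.6·16.4 − 4.7·24.7) / (13.6 − 4.7) = 106.95 / 8.9 = 12.017 °C ≈ 12.0 °C.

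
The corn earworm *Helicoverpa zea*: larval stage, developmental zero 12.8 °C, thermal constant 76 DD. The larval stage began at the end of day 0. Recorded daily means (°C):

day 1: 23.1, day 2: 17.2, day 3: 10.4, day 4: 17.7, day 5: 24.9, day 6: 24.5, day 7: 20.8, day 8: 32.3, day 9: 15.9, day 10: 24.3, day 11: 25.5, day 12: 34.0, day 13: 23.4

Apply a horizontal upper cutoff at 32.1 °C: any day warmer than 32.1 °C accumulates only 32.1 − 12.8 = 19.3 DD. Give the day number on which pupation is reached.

Daily DD above 12.8 °C (capped at 19.3): 10.3, 4.4, 0.0, 4.9, 12.1, 11.7, 8.0, 19.3, 3.1, 11.5, 12.7, 19.3, 10.6.
Cumulative: 10.3, 14.7, 14.7, 19.6, 31.7, 43.4, 51.4, 70.7, 73.8, 85.3, 98.0, 117.3, 127.9.
The total first reaches 76 DD on day 10.

day 10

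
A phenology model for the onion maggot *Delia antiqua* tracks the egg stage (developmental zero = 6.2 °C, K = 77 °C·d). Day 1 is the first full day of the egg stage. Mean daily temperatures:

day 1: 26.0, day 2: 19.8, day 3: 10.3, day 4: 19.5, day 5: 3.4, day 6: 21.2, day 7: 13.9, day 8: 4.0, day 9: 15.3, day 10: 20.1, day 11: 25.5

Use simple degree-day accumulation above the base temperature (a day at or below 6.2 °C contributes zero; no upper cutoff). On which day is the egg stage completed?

Daily DD above 6.2 °C: 19.8, 13.6, 4.1, 13.3, 0.0, 15.0, 7.7, 0.0, 9.1, 13.9, 19.3.
Cumulative: 19.8, 33.4, 37.5, 50.8, 50.8, 65.8, 73.5, 73.5, 82.6, 96.5, 115.8.
The total first reaches 77 DD on day 9.

day 9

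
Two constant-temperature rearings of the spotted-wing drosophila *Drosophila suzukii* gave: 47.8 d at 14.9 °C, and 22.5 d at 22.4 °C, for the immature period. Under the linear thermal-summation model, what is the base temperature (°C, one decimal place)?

Equal thermal constants: D₁(T₁ − T_b) = D₂(T₂ − T_b).
47.8·(14.9 − T_b) = 22.5·(22.4 − T_b)
T_b = (47.8·14.9 − 22.5·22.4) / (47.8 − 22.5) = 208.22 / 25.3 = 8.230 °C ≈ 8.2 °C.

8.2 °C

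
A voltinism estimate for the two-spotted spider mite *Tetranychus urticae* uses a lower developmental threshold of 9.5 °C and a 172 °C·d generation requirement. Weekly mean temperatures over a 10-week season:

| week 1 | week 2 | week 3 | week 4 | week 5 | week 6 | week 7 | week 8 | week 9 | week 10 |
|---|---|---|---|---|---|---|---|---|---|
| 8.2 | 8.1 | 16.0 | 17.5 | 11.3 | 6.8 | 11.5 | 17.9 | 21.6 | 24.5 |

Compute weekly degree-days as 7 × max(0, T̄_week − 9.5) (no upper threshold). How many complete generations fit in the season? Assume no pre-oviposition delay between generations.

2 generations

Weekly DD (7 × max(0, T̄ − 9.5)): 0.0, 0.0, 45.5, 56.0, 12.6, 0.0, 14.0, 58.8, 84.7, 105.0.
Season total = 376.6 DD.
Complete generations = ⌊376.6 / 172⌋ = 2.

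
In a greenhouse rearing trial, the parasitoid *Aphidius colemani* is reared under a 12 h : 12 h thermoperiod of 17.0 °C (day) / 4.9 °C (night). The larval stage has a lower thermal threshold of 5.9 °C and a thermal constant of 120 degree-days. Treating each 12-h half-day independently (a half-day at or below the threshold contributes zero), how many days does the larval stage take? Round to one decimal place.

21.6 days

Day half: max(0, 17.0 − 5.9) × 0.5 = 11.1 × 0.5 = 5.55 DD.
Night half: max(0, 4.9 − 5.9) × 0.5 = 0.0 × 0.5 = 0.00 DD.
Per 24 h: 5.55 DD/day.
Duration = 120 / 5.55 = 21.622 ≈ 21.6 days.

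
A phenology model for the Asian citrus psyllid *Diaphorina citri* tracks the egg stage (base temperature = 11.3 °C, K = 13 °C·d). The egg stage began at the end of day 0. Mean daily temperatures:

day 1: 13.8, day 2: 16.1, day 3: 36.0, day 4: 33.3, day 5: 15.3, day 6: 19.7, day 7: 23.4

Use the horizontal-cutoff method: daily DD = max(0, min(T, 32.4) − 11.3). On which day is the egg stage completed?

Daily DD above 11.3 °C (capped at 21.1): 2.5, 4.8, 21.1, 21.1, 4.0, 8.4, 12.1.
Cumulative: 2.5, 7.3, 28.4, 49.5, 53.5, 61.9, 74.0.
The total first reaches 13 DD on day 3.

day 3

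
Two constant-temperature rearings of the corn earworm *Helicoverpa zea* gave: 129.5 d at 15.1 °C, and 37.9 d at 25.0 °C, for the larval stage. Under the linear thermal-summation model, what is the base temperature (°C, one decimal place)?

11.0 °C

Linear rate model ⇒ the product D·(T − T_b) is constant across temperatures.
129.5·(15.1 − T_b) = 37.9·(25.0 − T_b)
T_b = (129.5·15.1 − 37.9·25.0) / (129.5 − 37.9) = 1007.95 / 91.6 = 11.004 °C ≈ 11.0 °C.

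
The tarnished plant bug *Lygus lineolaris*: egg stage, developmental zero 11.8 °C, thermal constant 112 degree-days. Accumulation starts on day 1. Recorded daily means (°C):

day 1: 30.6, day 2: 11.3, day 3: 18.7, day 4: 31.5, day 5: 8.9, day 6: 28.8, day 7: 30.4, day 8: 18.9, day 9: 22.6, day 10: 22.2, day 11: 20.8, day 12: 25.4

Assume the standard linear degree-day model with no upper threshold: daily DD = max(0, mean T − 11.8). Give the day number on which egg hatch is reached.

Daily DD above 11.8 °C: 18.8, 0.0, 6.9, 19.7, 0.0, 17.0, 18.6, 7.1, 10.8, 10.4, 9.0, 13.6.
Cumulative: 18.8, 18.8, 25.7, 45.4, 45.4, 62.4, 81.0, 88.1, 98.9, 109.3, 118.3, 131.9.
The total first reaches 112 DD on day 11.

day 11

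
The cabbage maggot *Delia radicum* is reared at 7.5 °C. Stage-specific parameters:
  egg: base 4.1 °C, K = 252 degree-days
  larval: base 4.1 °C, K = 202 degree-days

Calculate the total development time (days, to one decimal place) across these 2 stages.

egg: 252 / (7.5 − 4.1) = 252 / 3.4 = 74.118 d.
larval: 202 / (7.5 − 4.1) = 202 / 3.4 = 59.412 d.
Sum = 133.529 ≈ 133.5 days.

133.5 days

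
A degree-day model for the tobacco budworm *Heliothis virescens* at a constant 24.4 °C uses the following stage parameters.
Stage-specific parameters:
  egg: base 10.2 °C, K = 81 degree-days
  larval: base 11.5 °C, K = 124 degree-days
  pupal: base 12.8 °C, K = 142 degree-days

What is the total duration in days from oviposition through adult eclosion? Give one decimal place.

egg: 81 / (24.4 − 10.2) = 81 / 14.2 = 5.704 d.
larval: 124 / (24.4 − 11.5) = 124 / 12.9 = 9.612 d.
pupal: 142 / (24.4 − 12.8) = 142 / 11.6 = 12.241 d.
Sum = 27.558 ≈ 27.6 days.

27.6 days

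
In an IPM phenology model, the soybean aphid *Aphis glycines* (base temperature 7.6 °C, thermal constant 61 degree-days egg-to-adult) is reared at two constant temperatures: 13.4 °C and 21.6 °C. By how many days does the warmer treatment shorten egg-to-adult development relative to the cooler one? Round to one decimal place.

6.2 days

At 13.4 °C: 61 / (13.4 − 7.6) = 61 / 5.8 = 10.517 d.
At 21.6 °C: 61 / (21.6 − 7.6) = 61 / 14.0 = 4.357 d.
Difference = |10.517 − 4.357| = 6.160 ≈ 6.2 days.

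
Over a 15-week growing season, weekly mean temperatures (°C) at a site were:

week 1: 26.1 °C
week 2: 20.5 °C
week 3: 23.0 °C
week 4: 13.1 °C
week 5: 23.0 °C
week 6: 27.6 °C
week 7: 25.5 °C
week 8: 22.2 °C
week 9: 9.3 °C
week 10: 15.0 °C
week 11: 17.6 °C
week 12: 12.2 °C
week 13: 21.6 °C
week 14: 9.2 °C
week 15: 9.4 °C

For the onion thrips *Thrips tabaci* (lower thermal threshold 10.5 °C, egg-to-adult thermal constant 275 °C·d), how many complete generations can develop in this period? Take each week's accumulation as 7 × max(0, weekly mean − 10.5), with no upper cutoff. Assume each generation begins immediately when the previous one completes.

Weekly DD (7 × max(0, T̄ − 10.5)): 109.2, 70.0, 87.5, 18.2, 87.5, 119.7, 105.0, 81.9, 0.0, 31.5, 49.7, 11.9, 77.7, 0.0, 0.0.
Season total = 849.8 DD.
Complete generations = ⌊849.8 / 275⌋ = 3.

3 generations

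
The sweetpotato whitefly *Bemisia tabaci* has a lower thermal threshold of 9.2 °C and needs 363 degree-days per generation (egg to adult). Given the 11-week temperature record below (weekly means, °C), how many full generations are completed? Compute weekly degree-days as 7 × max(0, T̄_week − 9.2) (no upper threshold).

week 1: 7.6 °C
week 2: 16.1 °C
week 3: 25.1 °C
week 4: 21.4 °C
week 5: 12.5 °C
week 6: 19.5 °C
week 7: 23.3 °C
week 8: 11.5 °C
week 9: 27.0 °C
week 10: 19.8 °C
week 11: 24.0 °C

2 generations

Weekly DD (7 × max(0, T̄ − 9.2)): 0.0, 48.3, 111.3, 85.4, 23.1, 72.1, 98.7, 16.1, 124.6, 74.2, 103.6.
Season total = 757.4 DD.
Complete generations = ⌊757.4 / 363⌋ = 2.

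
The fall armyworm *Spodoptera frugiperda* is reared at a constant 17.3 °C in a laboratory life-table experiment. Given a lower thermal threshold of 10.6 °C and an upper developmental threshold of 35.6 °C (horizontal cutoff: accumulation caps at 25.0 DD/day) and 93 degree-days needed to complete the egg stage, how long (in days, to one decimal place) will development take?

13.9 days

Daily accumulation = 17.3 − 10.6 = 6.7 DD/day.
Duration = 93 / 6.7 = 13.881 ≈ 13.9 days.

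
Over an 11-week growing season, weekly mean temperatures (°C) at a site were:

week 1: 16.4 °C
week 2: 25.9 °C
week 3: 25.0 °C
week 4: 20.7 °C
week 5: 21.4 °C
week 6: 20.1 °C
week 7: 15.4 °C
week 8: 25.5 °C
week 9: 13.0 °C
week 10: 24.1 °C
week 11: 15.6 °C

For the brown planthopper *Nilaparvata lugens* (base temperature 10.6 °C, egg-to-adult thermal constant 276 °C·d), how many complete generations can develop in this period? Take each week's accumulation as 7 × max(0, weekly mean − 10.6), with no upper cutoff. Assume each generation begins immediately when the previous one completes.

Weekly DD (7 × max(0, T̄ − 10.6)): 40.6, 107.1, 100.8, 70.7, 75.6, 66.5, 33.6, 104.3, 16.8, 94.5, 35.0.
Season total = 745.5 DD.
Complete generations = ⌊745.5 / 276⌋ = 2.

2 generations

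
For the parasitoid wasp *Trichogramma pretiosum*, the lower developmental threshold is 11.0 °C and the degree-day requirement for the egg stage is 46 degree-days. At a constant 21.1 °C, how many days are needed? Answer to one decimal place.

4.6 days

Daily accumulation = 21.1 − 11.0 = 10.1 DD/day.
Duration = 46 / 10.1 = 4.554 ≈ 4.6 days.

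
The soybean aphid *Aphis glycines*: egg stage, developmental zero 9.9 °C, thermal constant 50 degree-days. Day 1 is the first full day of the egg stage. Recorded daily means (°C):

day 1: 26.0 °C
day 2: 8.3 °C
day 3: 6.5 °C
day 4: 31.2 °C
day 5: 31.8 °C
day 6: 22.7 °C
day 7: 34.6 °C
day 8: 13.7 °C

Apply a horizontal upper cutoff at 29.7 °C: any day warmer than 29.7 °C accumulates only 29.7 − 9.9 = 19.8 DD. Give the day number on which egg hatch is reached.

Daily DD above 9.9 °C (capped at 19.8): 16.1, 0.0, 0.0, 19.8, 19.8, 12.8, 19.8, 3.8.
Cumulative: 16.1, 16.1, 16.1, 35.9, 55.7, 68.5, 88.3, 92.1.
The total first reaches 50 DD on day 5.

day 5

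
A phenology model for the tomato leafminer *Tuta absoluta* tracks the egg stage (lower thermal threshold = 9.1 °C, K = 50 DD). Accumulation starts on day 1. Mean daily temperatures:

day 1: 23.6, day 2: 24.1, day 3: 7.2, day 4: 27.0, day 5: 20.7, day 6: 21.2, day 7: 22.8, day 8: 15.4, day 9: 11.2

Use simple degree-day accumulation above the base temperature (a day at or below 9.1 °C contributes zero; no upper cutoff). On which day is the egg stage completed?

Daily DD above 9.1 °C: 14.5, 15.0, 0.0, 17.9, 11.6, 12.1, 13.7, 6.3, 2.1.
Cumulative: 14.5, 29.5, 29.5, 47.4, 59.0, 71.1, 84.8, 91.1, 93.2.
The total first reaches 50 DD on day 5.

day 5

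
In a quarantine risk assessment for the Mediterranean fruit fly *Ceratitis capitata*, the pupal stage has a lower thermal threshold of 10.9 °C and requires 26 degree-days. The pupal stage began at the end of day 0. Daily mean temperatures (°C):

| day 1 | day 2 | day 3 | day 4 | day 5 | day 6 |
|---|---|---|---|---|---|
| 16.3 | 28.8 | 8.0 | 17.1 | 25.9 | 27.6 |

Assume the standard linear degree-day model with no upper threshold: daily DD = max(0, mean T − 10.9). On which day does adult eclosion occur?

Daily DD above 10.9 °C: 5.4, 17.9, 0.0, 6.2, 15.0, 16.7.
Cumulative: 5.4, 23.3, 23.3, 29.5, 44.5, 61.2.
The total first reaches 26 DD on day 4.

day 4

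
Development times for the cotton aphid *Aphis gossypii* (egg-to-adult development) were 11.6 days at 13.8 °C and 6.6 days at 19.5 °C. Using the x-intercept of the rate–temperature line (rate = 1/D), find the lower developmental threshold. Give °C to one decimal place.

Under the model K = D·(T − T_b), so D₁·(T₁ − T_b) = D₂·(T₂ − T_b).
11.6·(13.8 − T_b) = 6.6·(19.5 − T_b)
T_b = (11.6·13.8 − 6.6·19.5) / (11.6 − 6.6) = 31.38 / 5.0 = 6.276 °C ≈ 6.3 °C.

6.3 °C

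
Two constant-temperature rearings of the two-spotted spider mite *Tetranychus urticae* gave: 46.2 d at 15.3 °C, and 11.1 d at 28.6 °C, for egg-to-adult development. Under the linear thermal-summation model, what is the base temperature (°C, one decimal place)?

11.1 °C

Equal thermal constants: D₁(T₁ − T_b) = D₂(T₂ − T_b).
46.2·(15.3 − T_b) = 11.1·(28.6 − T_b)
T_b = (46.2·15.3 − 11.1·28.6) / (46.2 − 11.1) = 389.40 / 35.1 = 11.094 °C ≈ 11.1 °C.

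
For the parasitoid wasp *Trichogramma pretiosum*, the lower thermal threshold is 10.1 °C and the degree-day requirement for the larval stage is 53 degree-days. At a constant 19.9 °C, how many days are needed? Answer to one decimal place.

Daily accumulation = 19.9 − 10.1 = 9.8 DD/day.
Duration = 53 / 9.8 = 5.408 ≈ 5.4 days.

5.4 days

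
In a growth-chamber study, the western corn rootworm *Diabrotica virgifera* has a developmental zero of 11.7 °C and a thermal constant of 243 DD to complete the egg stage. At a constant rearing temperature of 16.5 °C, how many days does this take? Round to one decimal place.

Daily accumulation = 16.5 − 11.7 = 4.8 DD/day.
Duration = 243 / 4.8 = 50.625 ≈ 50.6 days.

50.6 days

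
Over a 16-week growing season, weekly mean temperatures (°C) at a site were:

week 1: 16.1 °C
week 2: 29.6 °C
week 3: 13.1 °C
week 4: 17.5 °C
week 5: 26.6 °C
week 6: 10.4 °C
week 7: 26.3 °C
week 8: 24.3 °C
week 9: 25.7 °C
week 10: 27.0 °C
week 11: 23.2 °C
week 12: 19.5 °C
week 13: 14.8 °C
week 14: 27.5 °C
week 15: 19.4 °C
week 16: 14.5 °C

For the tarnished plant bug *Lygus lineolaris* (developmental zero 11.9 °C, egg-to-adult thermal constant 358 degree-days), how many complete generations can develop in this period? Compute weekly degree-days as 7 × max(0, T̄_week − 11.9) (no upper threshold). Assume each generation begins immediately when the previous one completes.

2 generations

Weekly DD (7 × max(0, T̄ − 11.9)): 29.4, 123.9, 8.4, 39.2, 102.9, 0.0, 100.8, 86.8, 96.6, 105.7, 79.1, 53.2, 20.3, 109.2, 52.5, 18.2.
Season total = 1026.2 DD.
Complete generations = ⌊1026.2 / 358⌋ = 2.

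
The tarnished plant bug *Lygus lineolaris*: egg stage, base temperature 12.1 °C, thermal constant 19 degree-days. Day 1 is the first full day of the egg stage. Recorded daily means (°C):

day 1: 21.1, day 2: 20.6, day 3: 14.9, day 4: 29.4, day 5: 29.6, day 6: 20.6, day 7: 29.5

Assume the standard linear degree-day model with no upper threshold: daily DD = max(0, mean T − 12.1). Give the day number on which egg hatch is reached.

day 3

Daily DD above 12.1 °C: 9.0, 8.5, 2.8, 17.3, 17.5, 8.5, 17.4.
Cumulative: 9.0, 17.5, 20.3, 37.6, 55.1, 63.6, 81.0.
The total first reaches 19 DD on day 3.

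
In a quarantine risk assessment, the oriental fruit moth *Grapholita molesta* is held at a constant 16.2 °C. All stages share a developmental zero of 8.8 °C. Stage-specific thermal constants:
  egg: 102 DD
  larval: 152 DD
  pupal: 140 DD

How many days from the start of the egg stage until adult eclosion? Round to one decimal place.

53.2 days

Daily accumulation at 16.2 °C = 16.2 − 8.8 = 7.4 DD/day.
Total K = 102 + 152 + 140 = 394 DD.
Total duration = 394 / 7.4 = 53.243 ≈ 53.2 days.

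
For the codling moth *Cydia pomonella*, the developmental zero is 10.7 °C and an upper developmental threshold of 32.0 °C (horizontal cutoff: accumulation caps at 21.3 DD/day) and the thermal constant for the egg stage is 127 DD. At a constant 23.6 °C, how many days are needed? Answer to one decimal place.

Daily accumulation = 23.6 − 10.7 = 12.9 DD/day.
Duration = 127 / 12.9 = 9.845 ≈ 9.8 days.

9.8 days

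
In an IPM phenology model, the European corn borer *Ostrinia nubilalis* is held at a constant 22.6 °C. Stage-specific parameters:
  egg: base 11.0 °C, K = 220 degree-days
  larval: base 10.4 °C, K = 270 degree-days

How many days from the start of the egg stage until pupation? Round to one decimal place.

egg: 220 / (22.6 − 11.0) = 220 / 11.6 = 18.966 d.
larval: 270 / (22.6 − 10.4) = 270 / 12.2 = 22.131 d.
Sum = 41.097 ≈ 41.1 days.

41.1 days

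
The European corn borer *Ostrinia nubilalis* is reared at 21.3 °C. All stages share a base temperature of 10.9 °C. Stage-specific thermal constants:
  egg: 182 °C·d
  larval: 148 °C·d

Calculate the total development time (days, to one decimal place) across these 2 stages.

31.7 days

Daily accumulation at 21.3 °C = 21.3 − 10.9 = 10.4 DD/day.
Total K = 182 + 148 = 330 DD.
Total duration = 330 / 10.4 = 31.731 ≈ 31.7 days.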